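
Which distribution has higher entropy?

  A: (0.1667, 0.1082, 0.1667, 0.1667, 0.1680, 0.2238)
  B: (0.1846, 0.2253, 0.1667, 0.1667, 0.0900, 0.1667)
A

Both distributions are close to uniform, making this a harder comparison.

H(A) = 2.5553 bits
H(B) = 2.5396 bits

The distribution closer to uniform has higher entropy.
Answer: A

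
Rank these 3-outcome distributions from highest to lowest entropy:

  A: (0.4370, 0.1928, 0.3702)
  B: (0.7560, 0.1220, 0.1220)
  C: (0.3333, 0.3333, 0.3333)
C > A > B

Key insight: Entropy is maximized by uniform distributions and minimized by concentrated distributions.

- Uniform distributions have maximum entropy log₂(3) = 1.5850 bits
- The more "peaked" or concentrated a distribution, the lower its entropy

Entropies:
  H(A) = 1.5105 bits
  H(B) = 1.0456 bits
  H(C) = 1.5850 bits

Ranking: C > A > B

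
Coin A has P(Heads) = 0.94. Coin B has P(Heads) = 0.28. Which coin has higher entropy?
B

For binary distributions, entropy is maximized at p=0.5 and decreases as p moves toward 0 or 1.

H(A) = H(0.94) = 0.3274 bits
H(B) = H(0.28) = 0.8555 bits

Distribution B (p=0.28) is closer to uniform (p=0.5), so it has higher entropy.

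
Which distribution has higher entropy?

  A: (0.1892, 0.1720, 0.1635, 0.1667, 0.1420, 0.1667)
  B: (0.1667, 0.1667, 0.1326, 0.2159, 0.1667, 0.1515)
A

Both distributions are close to uniform, making this a harder comparison.

H(A) = 2.5799 bits
H(B) = 2.5689 bits

The distribution closer to uniform has higher entropy.
Answer: A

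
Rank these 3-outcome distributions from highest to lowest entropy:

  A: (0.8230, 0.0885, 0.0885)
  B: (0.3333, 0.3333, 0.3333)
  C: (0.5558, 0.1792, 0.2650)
B > C > A

Key insight: Entropy is maximized by uniform distributions and minimized by concentrated distributions.

- Uniform distributions have maximum entropy log₂(3) = 1.5850 bits
- The more "peaked" or concentrated a distribution, the lower its entropy

Entropies:
  H(A) = 0.8505 bits
  H(B) = 1.5850 bits
  H(C) = 1.4231 bits

Ranking: B > C > A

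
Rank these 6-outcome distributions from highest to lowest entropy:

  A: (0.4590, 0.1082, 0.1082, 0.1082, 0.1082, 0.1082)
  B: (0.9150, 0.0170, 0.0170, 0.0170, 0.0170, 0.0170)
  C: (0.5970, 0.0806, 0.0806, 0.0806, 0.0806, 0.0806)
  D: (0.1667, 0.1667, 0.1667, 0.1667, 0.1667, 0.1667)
D > A > C > B

Key insight: Entropy is maximized by uniform distributions and minimized by concentrated distributions.

Entropies:
  H(A) = 2.2513 bits
  H(B) = 0.6169 bits
  H(C) = 1.9084 bits
  H(D) = 2.5850 bits

Ranking: D > A > C > B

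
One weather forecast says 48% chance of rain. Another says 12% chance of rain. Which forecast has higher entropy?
48% forecast

Treat each forecast as a Bernoulli distribution. Binary entropy is maximized at p=0.5 and falls off symmetrically toward 0 or 1. The 48% forecast is closer to 50%, so it is more uncertain. H(48%) ≈ 0.999 bits, H(12%) ≈ 0.529 bits.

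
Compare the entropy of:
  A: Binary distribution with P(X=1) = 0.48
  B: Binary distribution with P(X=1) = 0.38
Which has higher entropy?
A

For binary distributions, entropy is maximized at p=0.5 and decreases as p moves toward 0 or 1.

H(A) = H(0.48) = 0.9988 bits
H(B) = H(0.38) = 0.9580 bits

Distribution A (p=0.48) is closer to uniform (p=0.5), so it has higher entropy.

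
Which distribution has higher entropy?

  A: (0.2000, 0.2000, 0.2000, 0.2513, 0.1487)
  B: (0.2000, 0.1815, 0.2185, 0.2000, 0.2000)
B

Both distributions are close to uniform, making this a harder comparison.

H(A) = 2.3027 bits
H(B) = 2.3194 bits

The distribution closer to uniform has higher entropy.
Answer: B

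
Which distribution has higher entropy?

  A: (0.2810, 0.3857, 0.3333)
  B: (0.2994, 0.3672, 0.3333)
B

Both distributions are close to uniform, making this a harder comparison.

H(A) = 1.5730 bits
H(B) = 1.5800 bits

The distribution closer to uniform has higher entropy.
Answer: B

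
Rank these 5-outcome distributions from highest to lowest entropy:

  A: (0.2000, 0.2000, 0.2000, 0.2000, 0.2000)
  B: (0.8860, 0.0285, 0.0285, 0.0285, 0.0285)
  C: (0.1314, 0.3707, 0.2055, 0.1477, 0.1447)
A > C > B

Key insight: Entropy is maximized by uniform distributions and minimized by concentrated distributions.

- Uniform distributions have maximum entropy log₂(5) = 2.3219 bits
- The more "peaked" or concentrated a distribution, the lower its entropy

Entropies:
  H(A) = 2.3219 bits
  H(B) = 0.7399 bits
  H(C) = 2.1956 bits

Ranking: A > C > B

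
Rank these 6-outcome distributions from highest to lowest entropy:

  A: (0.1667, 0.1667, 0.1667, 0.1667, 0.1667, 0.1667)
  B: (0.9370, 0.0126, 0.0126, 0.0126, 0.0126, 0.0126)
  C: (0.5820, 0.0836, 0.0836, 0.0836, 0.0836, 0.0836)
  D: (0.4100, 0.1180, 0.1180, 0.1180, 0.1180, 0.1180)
A > D > C > B

Key insight: Entropy is maximized by uniform distributions and minimized by concentrated distributions.

Entropies:
  H(A) = 2.5850 bits
  H(B) = 0.4855 bits
  H(C) = 1.9511 bits
  H(D) = 2.3464 bits

Ranking: A > D > C > B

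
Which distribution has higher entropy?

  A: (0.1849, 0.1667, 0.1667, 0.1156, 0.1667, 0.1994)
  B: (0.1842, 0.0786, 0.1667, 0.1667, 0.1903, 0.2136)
A

Both distributions are close to uniform, making this a harder comparison.

H(A) = 2.5665 bits
H(B) = 2.5307 bits

The distribution closer to uniform has higher entropy.
Answer: A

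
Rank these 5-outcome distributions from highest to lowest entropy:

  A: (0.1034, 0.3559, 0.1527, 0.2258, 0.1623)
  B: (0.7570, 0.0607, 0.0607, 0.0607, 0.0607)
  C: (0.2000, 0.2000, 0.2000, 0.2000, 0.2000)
C > A > B

Key insight: Entropy is maximized by uniform distributions and minimized by concentrated distributions.

- Uniform distributions have maximum entropy log₂(5) = 2.3219 bits
- The more "peaked" or concentrated a distribution, the lower its entropy

Entropies:
  H(A) = 2.1933 bits
  H(B) = 1.2860 bits
  H(C) = 2.3219 bits

Ranking: C > A > B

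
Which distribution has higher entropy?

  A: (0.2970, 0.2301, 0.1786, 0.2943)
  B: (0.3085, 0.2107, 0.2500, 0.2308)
B

Both distributions are close to uniform, making this a harder comparison.

H(A) = 1.9711 bits
H(B) = 1.9850 bits

The distribution closer to uniform has higher entropy.
Answer: B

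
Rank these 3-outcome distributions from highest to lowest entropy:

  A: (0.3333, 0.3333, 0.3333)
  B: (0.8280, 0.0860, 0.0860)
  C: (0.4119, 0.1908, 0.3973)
A > C > B

Key insight: Entropy is maximized by uniform distributions and minimized by concentrated distributions.

- Uniform distributions have maximum entropy log₂(3) = 1.5850 bits
- The more "peaked" or concentrated a distribution, the lower its entropy

Entropies:
  H(A) = 1.5850 bits
  H(B) = 0.8343 bits
  H(C) = 1.5122 bits

Ranking: A > C > B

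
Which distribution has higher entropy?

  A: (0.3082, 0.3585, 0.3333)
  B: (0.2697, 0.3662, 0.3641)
A

Both distributions are close to uniform, making this a harder comparison.

H(A) = 1.5822 bits
H(B) = 1.5713 bits

The distribution closer to uniform has higher entropy.
Answer: A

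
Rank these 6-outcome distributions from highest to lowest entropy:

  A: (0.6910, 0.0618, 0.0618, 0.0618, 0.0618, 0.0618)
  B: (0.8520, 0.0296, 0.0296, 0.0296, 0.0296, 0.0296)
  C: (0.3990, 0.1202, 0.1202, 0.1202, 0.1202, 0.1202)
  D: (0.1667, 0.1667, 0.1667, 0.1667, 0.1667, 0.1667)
D > C > A > B

Key insight: Entropy is maximized by uniform distributions and minimized by concentrated distributions.

Entropies:
  H(A) = 1.6095 bits
  H(B) = 0.9485 bits
  H(C) = 2.3658 bits
  H(D) = 2.5850 bits

Ranking: D > C > A > B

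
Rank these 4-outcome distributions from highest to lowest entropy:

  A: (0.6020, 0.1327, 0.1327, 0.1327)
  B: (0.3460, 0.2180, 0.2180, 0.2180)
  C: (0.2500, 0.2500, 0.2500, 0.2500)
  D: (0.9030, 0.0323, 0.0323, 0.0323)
C > B > A > D

Key insight: Entropy is maximized by uniform distributions and minimized by concentrated distributions.

Entropies:
  H(A) = 1.6006 bits
  H(B) = 1.9670 bits
  H(C) = 2.0000 bits
  H(D) = 0.6132 bits

Ranking: C > B > A > D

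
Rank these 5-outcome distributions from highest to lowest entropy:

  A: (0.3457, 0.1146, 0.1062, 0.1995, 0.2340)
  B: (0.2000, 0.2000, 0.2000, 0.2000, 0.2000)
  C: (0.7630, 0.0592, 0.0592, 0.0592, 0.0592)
B > A > C

Key insight: Entropy is maximized by uniform distributions and minimized by concentrated distributions.

- Uniform distributions have maximum entropy log₂(5) = 2.3219 bits
- The more "peaked" or concentrated a distribution, the lower its entropy

Entropies:
  H(A) = 2.1857 bits
  H(B) = 2.3219 bits
  H(C) = 1.2640 bits

Ranking: B > A > C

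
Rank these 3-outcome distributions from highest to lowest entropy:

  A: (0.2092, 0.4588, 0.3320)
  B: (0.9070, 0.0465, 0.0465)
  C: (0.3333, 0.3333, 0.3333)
C > A > B

Key insight: Entropy is maximized by uniform distributions and minimized by concentrated distributions.

- Uniform distributions have maximum entropy log₂(3) = 1.5850 bits
- The more "peaked" or concentrated a distribution, the lower its entropy

Entropies:
  H(A) = 1.5160 bits
  H(B) = 0.5394 bits
  H(C) = 1.5850 bits

Ranking: C > A > B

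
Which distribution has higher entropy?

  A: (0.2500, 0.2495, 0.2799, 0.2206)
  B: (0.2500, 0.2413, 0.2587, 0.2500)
B

Both distributions are close to uniform, making this a harder comparison.

H(A) = 1.9949 bits
H(B) = 1.9996 bits

The distribution closer to uniform has higher entropy.
Answer: B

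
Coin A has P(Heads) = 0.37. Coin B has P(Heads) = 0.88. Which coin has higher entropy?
A

For binary distributions, entropy is maximized at p=0.5 and decreases as p moves toward 0 or 1.

H(A) = H(0.37) = 0.9507 bits
H(B) = H(0.88) = 0.5294 bits

Distribution A (p=0.37) is closer to uniform (p=0.5), so it has higher entropy.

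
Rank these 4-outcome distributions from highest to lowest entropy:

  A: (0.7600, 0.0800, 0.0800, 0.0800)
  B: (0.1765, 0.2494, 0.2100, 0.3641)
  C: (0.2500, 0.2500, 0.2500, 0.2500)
C > B > A

Key insight: Entropy is maximized by uniform distributions and minimized by concentrated distributions.

- Uniform distributions have maximum entropy log₂(4) = 2.0000 bits
- The more "peaked" or concentrated a distribution, the lower its entropy

Entropies:
  H(A) = 1.1754 bits
  H(B) = 1.9448 bits
  H(C) = 2.0000 bits

Ranking: C > B > A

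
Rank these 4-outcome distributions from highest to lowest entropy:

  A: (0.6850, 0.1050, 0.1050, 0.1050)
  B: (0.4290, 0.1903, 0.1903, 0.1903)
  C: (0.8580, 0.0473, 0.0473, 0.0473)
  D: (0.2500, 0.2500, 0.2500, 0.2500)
D > B > A > C

Key insight: Entropy is maximized by uniform distributions and minimized by concentrated distributions.

Entropies:
  H(A) = 1.3981 bits
  H(B) = 1.8904 bits
  H(C) = 0.8145 bits
  H(D) = 2.0000 bits

Ranking: D > B > A > C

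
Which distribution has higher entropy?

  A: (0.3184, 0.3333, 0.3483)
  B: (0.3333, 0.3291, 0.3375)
B

Both distributions are close to uniform, making this a harder comparison.

H(A) = 1.5840 bits
H(B) = 1.5849 bits

The distribution closer to uniform has higher entropy.
Answer: B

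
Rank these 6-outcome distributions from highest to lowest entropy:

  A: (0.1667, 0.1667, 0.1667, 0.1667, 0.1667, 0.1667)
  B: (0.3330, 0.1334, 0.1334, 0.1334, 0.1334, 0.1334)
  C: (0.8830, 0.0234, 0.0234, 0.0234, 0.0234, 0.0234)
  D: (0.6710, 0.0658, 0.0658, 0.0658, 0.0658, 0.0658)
A > B > D > C

Key insight: Entropy is maximized by uniform distributions and minimized by concentrated distributions.

Entropies:
  H(A) = 2.5850 bits
  H(B) = 2.4667 bits
  H(C) = 0.7923 bits
  H(D) = 1.6778 bits

Ranking: A > B > D > C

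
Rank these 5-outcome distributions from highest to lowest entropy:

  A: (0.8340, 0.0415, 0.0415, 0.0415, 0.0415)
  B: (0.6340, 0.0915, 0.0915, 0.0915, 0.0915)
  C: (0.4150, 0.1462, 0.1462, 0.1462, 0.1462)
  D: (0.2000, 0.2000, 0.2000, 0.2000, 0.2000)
D > C > B > A

Key insight: Entropy is maximized by uniform distributions and minimized by concentrated distributions.

Entropies:
  H(A) = 0.9805 bits
  H(B) = 1.6796 bits
  H(C) = 2.1491 bits
  H(D) = 2.3219 bits

Ranking: D > C > B > A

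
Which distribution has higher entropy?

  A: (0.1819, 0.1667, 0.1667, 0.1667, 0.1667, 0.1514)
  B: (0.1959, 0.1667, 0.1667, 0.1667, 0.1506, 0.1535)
A

Both distributions are close to uniform, making this a harder comparison.

H(A) = 2.5829 bits
H(B) = 2.5795 bits

The distribution closer to uniform has higher entropy.
Answer: A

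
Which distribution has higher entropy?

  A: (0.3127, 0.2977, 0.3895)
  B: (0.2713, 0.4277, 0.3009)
A

Both distributions are close to uniform, making this a harder comparison.

H(A) = 1.5747 bits
H(B) = 1.5561 bits

The distribution closer to uniform has higher entropy.
Answer: A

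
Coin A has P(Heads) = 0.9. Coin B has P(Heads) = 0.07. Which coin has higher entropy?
A

For binary distributions, entropy is maximized at p=0.5 and decreases as p moves toward 0 or 1.

H(A) = H(0.9) = 0.4690 bits
H(B) = H(0.07) = 0.3659 bits

Distribution A (p=0.9) is closer to uniform (p=0.5), so it has higher entropy.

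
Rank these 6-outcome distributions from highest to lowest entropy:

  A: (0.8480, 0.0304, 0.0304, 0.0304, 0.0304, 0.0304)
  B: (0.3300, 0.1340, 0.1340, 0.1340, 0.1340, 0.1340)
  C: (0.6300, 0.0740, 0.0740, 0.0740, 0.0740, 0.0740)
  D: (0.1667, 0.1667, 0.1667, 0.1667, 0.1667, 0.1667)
D > B > C > A

Key insight: Entropy is maximized by uniform distributions and minimized by concentrated distributions.

Entropies:
  H(A) = 0.9678 bits
  H(B) = 2.4706 bits
  H(C) = 1.8098 bits
  H(D) = 2.5850 bits

Ranking: D > B > C > A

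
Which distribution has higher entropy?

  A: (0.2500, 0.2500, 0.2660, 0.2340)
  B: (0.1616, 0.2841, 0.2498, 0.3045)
A

Both distributions are close to uniform, making this a harder comparison.

H(A) = 1.9985 bits
H(B) = 1.9629 bits

The distribution closer to uniform has higher entropy.
Answer: A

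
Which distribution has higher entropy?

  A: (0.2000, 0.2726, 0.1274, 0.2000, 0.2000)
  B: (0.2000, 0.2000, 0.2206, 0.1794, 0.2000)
B

Both distributions are close to uniform, making this a harder comparison.

H(A) = 2.2830 bits
H(B) = 2.3189 bits

The distribution closer to uniform has higher entropy.
Answer: B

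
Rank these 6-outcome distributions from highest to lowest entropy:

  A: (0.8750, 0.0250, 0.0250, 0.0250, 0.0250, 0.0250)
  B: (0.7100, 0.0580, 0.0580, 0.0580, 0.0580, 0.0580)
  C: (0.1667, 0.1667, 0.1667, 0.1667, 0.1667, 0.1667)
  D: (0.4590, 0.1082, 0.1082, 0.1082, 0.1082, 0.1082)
C > D > B > A

Key insight: Entropy is maximized by uniform distributions and minimized by concentrated distributions.

Entropies:
  H(A) = 0.8338 bits
  H(B) = 1.5421 bits
  H(C) = 2.5850 bits
  H(D) = 2.2513 bits

Ranking: C > D > B > A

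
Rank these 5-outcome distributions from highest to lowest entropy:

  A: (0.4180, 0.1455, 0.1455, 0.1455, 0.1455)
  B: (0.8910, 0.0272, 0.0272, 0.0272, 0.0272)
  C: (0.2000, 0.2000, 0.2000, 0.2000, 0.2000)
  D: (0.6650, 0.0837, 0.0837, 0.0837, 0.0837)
C > A > D > B

Key insight: Entropy is maximized by uniform distributions and minimized by concentrated distributions.

Entropies:
  H(A) = 2.1445 bits
  H(B) = 0.7149 bits
  H(C) = 2.3219 bits
  H(D) = 1.5900 bits

Ranking: C > A > D > B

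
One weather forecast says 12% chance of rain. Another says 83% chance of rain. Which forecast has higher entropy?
83% forecast

Treat each forecast as a Bernoulli distribution. Binary entropy is maximized at p=0.5 and falls off symmetrically toward 0 or 1. The 83% forecast is closer to 50%, so it is more uncertain. H(12%) ≈ 0.529 bits, H(83%) ≈ 0.658 bits.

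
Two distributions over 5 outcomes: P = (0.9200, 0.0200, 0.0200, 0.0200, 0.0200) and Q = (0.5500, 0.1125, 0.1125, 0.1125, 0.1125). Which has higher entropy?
Q

P is highly concentrated on one outcome (92%), making it nearly deterministic. Q spreads its mass more evenly (max 55%). The more spread-out distribution has higher entropy: H(P) ≈ 0.562 bits, H(Q) ≈ 1.893 bits.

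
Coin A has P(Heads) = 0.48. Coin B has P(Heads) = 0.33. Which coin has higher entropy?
A

For binary distributions, entropy is maximized at p=0.5 and decreases as p moves toward 0 or 1.

H(A) = H(0.48) = 0.9988 bits
H(B) = H(0.33) = 0.9149 bits

Distribution A (p=0.48) is closer to uniform (p=0.5), so it has higher entropy.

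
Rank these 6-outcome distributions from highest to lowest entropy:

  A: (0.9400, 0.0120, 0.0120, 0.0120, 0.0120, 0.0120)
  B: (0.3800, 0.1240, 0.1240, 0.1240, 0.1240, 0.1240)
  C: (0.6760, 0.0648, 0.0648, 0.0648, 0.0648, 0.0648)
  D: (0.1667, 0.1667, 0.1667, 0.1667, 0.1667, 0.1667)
D > B > C > A

Key insight: Entropy is maximized by uniform distributions and minimized by concentrated distributions.

Entropies:
  H(A) = 0.4668 bits
  H(B) = 2.3976 bits
  H(C) = 1.6610 bits
  H(D) = 2.5850 bits

Ranking: D > B > C > A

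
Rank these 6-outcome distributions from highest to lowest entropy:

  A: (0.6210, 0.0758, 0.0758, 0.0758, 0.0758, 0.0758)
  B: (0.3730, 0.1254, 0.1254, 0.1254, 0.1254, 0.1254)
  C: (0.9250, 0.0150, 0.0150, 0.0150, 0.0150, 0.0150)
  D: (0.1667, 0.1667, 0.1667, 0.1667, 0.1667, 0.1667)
D > B > A > C

Key insight: Entropy is maximized by uniform distributions and minimized by concentrated distributions.

Entropies:
  H(A) = 1.8373 bits
  H(B) = 2.4088 bits
  H(C) = 0.5585 bits
  H(D) = 2.5850 bits

Ranking: D > B > A > C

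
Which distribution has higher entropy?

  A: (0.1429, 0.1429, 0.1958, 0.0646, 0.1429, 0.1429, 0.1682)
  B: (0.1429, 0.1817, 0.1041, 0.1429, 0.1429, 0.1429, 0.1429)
B

Both distributions are close to uniform, making this a harder comparison.

H(A) = 2.7527 bits
H(B) = 2.7920 bits

The distribution closer to uniform has higher entropy.
Answer: B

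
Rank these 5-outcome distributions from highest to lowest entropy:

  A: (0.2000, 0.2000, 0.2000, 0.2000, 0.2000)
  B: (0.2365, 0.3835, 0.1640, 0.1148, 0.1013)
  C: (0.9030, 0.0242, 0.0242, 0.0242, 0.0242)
A > B > C

Key insight: Entropy is maximized by uniform distributions and minimized by concentrated distributions.

- Uniform distributions have maximum entropy log₂(5) = 2.3219 bits
- The more "peaked" or concentrated a distribution, the lower its entropy

Entropies:
  H(A) = 2.3219 bits
  H(B) = 2.1430 bits
  H(C) = 0.6534 bits

Ranking: A > B > C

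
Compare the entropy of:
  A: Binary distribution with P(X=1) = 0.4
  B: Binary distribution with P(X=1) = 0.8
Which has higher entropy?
A

For binary distributions, entropy is maximized at p=0.5 and decreases as p moves toward 0 or 1.

H(A) = H(0.4) = 0.9710 bits
H(B) = H(0.8) = 0.7219 bits

Distribution A (p=0.4) is closer to uniform (p=0.5), so it has higher entropy.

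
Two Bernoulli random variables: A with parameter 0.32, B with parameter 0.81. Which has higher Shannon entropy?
A

For binary distributions, entropy is maximized at p=0.5 and decreases as p moves toward 0 or 1.

H(A) = H(0.32) = 0.9044 bits
H(B) = H(0.81) = 0.7015 bits

Distribution A (p=0.32) is closer to uniform (p=0.5), so it has higher entropy.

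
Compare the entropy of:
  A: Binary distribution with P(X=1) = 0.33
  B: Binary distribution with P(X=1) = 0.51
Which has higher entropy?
B

For binary distributions, entropy is maximized at p=0.5 and decreases as p moves toward 0 or 1.

H(A) = H(0.33) = 0.9149 bits
H(B) = H(0.51) = 0.9997 bits

Distribution B (p=0.51) is closer to uniform (p=0.5), so it has higher entropy.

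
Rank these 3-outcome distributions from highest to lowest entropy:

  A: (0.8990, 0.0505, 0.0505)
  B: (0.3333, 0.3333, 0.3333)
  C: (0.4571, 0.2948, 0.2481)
B > C > A

Key insight: Entropy is maximized by uniform distributions and minimized by concentrated distributions.

- Uniform distributions have maximum entropy log₂(3) = 1.5850 bits
- The more "peaked" or concentrated a distribution, the lower its entropy

Entropies:
  H(A) = 0.5732 bits
  H(B) = 1.5850 bits
  H(C) = 1.5347 bits

Ranking: B > C > A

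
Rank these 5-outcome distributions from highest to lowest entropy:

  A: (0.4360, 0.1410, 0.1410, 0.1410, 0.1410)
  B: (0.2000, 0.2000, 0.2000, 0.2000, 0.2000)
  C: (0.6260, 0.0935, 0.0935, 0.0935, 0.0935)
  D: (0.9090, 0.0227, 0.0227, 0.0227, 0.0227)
B > A > C > D

Key insight: Entropy is maximized by uniform distributions and minimized by concentrated distributions.

Entropies:
  H(A) = 2.1161 bits
  H(B) = 2.3219 bits
  H(C) = 1.7017 bits
  H(D) = 0.6218 bits

Ranking: B > A > C > D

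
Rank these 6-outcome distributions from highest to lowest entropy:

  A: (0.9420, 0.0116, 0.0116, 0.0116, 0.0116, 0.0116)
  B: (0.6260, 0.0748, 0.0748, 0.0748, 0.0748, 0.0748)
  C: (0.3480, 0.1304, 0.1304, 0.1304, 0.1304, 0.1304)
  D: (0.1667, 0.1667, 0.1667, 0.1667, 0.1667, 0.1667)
D > C > B > A

Key insight: Entropy is maximized by uniform distributions and minimized by concentrated distributions.

Entropies:
  H(A) = 0.4541 bits
  H(B) = 1.8221 bits
  H(C) = 2.4462 bits
  H(D) = 2.5850 bits

Ranking: D > C > B > A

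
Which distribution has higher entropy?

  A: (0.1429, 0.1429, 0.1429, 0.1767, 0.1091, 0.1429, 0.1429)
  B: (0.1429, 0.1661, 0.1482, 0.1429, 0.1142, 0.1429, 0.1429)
B

Both distributions are close to uniform, making this a harder comparison.

H(A) = 2.7957 bits
H(B) = 2.8002 bits

The distribution closer to uniform has higher entropy.
Answer: B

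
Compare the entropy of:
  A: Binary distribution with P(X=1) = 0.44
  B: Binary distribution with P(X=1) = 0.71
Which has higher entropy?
A

For binary distributions, entropy is maximized at p=0.5 and decreases as p moves toward 0 or 1.

H(A) = H(0.44) = 0.9896 bits
H(B) = H(0.71) = 0.8687 bits

Distribution A (p=0.44) is closer to uniform (p=0.5), so it has higher entropy.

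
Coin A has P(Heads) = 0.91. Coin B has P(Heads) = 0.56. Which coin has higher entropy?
B

For binary distributions, entropy is maximized at p=0.5 and decreases as p moves toward 0 or 1.

H(A) = H(0.91) = 0.4365 bits
H(B) = H(0.56) = 0.9896 bits

Distribution B (p=0.56) is closer to uniform (p=0.5), so it has higher entropy.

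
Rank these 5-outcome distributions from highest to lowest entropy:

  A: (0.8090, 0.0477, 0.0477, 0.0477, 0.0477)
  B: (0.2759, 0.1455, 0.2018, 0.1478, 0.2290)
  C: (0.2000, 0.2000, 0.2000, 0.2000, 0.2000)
C > B > A

Key insight: Entropy is maximized by uniform distributions and minimized by concentrated distributions.

- Uniform distributions have maximum entropy log₂(5) = 2.3219 bits
- The more "peaked" or concentrated a distribution, the lower its entropy

Entropies:
  H(A) = 1.0856 bits
  H(B) = 2.2778 bits
  H(C) = 2.3219 bits

Ranking: C > B > A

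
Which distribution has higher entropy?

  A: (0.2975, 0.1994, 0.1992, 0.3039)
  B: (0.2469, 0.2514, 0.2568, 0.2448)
B

Both distributions are close to uniform, making this a harder comparison.

H(A) = 1.9701 bits
H(B) = 1.9998 bits

The distribution closer to uniform has higher entropy.
Answer: B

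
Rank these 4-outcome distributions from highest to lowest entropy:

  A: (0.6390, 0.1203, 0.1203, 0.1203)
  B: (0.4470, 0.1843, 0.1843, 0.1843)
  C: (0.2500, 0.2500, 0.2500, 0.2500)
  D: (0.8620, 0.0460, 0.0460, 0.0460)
C > B > A > D

Key insight: Entropy is maximized by uniform distributions and minimized by concentrated distributions.

Entropies:
  H(A) = 1.5157 bits
  H(B) = 1.8684 bits
  H(C) = 2.0000 bits
  H(D) = 0.7977 bits

Ranking: C > B > A > D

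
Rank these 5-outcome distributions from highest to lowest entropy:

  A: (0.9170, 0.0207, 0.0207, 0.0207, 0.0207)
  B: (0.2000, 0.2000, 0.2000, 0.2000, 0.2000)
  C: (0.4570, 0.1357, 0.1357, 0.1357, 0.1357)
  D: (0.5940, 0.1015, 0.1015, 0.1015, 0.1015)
B > C > D > A

Key insight: Entropy is maximized by uniform distributions and minimized by concentrated distributions.

Entropies:
  H(A) = 0.5787 bits
  H(B) = 2.3219 bits
  H(C) = 2.0807 bits
  H(D) = 1.7864 bits

Ranking: B > C > D > A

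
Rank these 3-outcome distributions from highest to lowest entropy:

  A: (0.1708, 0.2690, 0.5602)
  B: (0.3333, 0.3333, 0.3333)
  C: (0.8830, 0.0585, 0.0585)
B > A > C

Key insight: Entropy is maximized by uniform distributions and minimized by concentrated distributions.

- Uniform distributions have maximum entropy log₂(3) = 1.5850 bits
- The more "peaked" or concentrated a distribution, the lower its entropy

Entropies:
  H(A) = 1.4134 bits
  H(B) = 1.5850 bits
  H(C) = 0.6377 bits

Ranking: B > A > C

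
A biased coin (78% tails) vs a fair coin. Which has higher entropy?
Fair coin

The fair coin is uniform (p=0.5), maximizing binary entropy at 1 bit. The biased coin has H(0.78) ≈ 0.760 bits — its outcome is more predictable, so its entropy is lower.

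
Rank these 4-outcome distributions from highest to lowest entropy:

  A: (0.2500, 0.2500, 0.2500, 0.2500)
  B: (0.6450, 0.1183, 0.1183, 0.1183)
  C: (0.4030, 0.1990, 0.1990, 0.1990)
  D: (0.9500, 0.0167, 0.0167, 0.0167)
A > C > B > D

Key insight: Entropy is maximized by uniform distributions and minimized by concentrated distributions.

Entropies:
  H(A) = 2.0000 bits
  H(B) = 1.5011 bits
  H(C) = 1.9189 bits
  H(D) = 0.3656 bits

Ranking: A > C > B > D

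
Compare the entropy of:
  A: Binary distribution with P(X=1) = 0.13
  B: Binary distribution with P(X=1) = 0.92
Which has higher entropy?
A

For binary distributions, entropy is maximized at p=0.5 and decreases as p moves toward 0 or 1.

H(A) = H(0.13) = 0.5574 bits
H(B) = H(0.92) = 0.4022 bits

Distribution A (p=0.13) is closer to uniform (p=0.5), so it has higher entropy.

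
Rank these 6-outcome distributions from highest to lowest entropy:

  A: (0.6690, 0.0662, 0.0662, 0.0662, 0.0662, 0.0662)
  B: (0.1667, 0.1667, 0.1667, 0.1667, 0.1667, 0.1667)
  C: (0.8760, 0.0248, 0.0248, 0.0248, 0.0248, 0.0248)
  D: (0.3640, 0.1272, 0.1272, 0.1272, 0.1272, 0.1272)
B > D > A > C

Key insight: Entropy is maximized by uniform distributions and minimized by concentrated distributions.

Entropies:
  H(A) = 1.6845 bits
  H(B) = 2.5850 bits
  H(C) = 0.8287 bits
  H(D) = 2.4227 bits

Ranking: B > D > A > C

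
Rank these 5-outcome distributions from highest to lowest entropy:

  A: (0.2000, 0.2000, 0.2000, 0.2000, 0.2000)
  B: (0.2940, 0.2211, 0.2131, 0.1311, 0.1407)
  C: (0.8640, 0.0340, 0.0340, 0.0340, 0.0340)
A > B > C

Key insight: Entropy is maximized by uniform distributions and minimized by concentrated distributions.

- Uniform distributions have maximum entropy log₂(5) = 2.3219 bits
- The more "peaked" or concentrated a distribution, the lower its entropy

Entropies:
  H(A) = 2.3219 bits
  H(B) = 2.2583 bits
  H(C) = 0.8457 bits

Ranking: A > B > C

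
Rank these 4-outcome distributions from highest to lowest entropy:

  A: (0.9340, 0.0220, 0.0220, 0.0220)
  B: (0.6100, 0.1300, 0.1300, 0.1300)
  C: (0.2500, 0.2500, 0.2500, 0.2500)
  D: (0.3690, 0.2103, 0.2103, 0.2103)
C > D > B > A

Key insight: Entropy is maximized by uniform distributions and minimized by concentrated distributions.

Entropies:
  H(A) = 0.4554 bits
  H(B) = 1.5829 bits
  H(C) = 2.0000 bits
  H(D) = 1.9500 bits

Ranking: C > D > B > A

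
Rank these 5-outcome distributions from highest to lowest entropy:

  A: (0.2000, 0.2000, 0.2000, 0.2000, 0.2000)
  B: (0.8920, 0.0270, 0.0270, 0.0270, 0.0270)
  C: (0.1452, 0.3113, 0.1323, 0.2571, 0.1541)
A > C > B

Key insight: Entropy is maximized by uniform distributions and minimized by concentrated distributions.

- Uniform distributions have maximum entropy log₂(5) = 2.3219 bits
- The more "peaked" or concentrated a distribution, the lower its entropy

Entropies:
  H(A) = 2.3219 bits
  H(B) = 0.7099 bits
  H(C) = 2.2340 bits

Ranking: A > C > B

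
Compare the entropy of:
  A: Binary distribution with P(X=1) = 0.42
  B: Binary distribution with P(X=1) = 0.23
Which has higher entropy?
A

For binary distributions, entropy is maximized at p=0.5 and decreases as p moves toward 0 or 1.

H(A) = H(0.42) = 0.9815 bits
H(B) = H(0.23) = 0.7780 bits

Distribution A (p=0.42) is closer to uniform (p=0.5), so it has higher entropy.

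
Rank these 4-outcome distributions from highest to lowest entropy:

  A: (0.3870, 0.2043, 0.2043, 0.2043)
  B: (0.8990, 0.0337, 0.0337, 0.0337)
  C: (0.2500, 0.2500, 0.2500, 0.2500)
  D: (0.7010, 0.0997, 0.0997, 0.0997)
C > A > D > B

Key insight: Entropy is maximized by uniform distributions and minimized by concentrated distributions.

Entropies:
  H(A) = 1.9344 bits
  H(B) = 0.6322 bits
  H(C) = 2.0000 bits
  H(D) = 1.3540 bits

Ranking: C > A > D > B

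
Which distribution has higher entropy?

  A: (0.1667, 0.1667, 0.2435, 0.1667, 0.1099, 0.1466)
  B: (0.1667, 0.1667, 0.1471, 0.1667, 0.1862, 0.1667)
B

Both distributions are close to uniform, making this a harder comparison.

H(A) = 2.5450 bits
H(B) = 2.5816 bits

The distribution closer to uniform has higher entropy.
Answer: B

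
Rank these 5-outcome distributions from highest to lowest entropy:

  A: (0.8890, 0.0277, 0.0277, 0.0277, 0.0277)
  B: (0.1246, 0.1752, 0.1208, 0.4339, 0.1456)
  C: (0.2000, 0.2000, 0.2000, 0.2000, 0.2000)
C > B > A

Key insight: Entropy is maximized by uniform distributions and minimized by concentrated distributions.

- Uniform distributions have maximum entropy log₂(5) = 2.3219 bits
- The more "peaked" or concentrated a distribution, the lower its entropy

Entropies:
  H(A) = 0.7249 bits
  H(B) = 2.1103 bits
  H(C) = 2.3219 bits

Ranking: C > B > A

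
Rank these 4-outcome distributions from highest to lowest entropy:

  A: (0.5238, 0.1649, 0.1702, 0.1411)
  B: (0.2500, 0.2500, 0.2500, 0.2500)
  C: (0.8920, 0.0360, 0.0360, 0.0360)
B > A > C

Key insight: Entropy is maximized by uniform distributions and minimized by concentrated distributions.

- Uniform distributions have maximum entropy log₂(4) = 2.0000 bits
- The more "peaked" or concentrated a distribution, the lower its entropy

Entropies:
  H(A) = 1.7508 bits
  H(B) = 2.0000 bits
  H(C) = 0.6650 bits

Ranking: B > A > C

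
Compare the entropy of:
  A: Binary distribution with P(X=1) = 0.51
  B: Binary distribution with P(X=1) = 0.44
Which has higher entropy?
A

For binary distributions, entropy is maximized at p=0.5 and decreases as p moves toward 0 or 1.

H(A) = H(0.51) = 0.9997 bits
H(B) = H(0.44) = 0.9896 bits

Distribution A (p=0.51) is closer to uniform (p=0.5), so it has higher entropy.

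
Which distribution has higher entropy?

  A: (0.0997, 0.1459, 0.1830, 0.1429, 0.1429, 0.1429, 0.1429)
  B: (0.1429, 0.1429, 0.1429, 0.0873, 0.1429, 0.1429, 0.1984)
A

Both distributions are close to uniform, making this a harder comparison.

H(A) = 2.7893 bits
H(B) = 2.7754 bits

The distribution closer to uniform has higher entropy.
Answer: A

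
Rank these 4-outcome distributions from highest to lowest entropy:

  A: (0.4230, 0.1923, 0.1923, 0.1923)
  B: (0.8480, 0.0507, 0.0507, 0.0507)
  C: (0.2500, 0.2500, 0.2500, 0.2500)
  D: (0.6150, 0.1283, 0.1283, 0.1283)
C > A > D > B

Key insight: Entropy is maximized by uniform distributions and minimized by concentrated distributions.

Entropies:
  H(A) = 1.8973 bits
  H(B) = 0.8557 bits
  H(C) = 2.0000 bits
  H(D) = 1.5717 bits

Ranking: C > A > D > B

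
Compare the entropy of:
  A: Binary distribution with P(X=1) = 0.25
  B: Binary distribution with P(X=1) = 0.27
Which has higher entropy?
B

For binary distributions, entropy is maximized at p=0.5 and decreases as p moves toward 0 or 1.

H(A) = H(0.25) = 0.8113 bits
H(B) = H(0.27) = 0.8415 bits

Distribution B (p=0.27) is closer to uniform (p=0.5), so it has higher entropy.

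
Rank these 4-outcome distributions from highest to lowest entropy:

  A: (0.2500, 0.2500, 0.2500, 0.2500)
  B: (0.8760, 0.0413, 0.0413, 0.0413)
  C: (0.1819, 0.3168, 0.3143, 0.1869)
A > C > B

Key insight: Entropy is maximized by uniform distributions and minimized by concentrated distributions.

- Uniform distributions have maximum entropy log₂(4) = 2.0000 bits
- The more "peaked" or concentrated a distribution, the lower its entropy

Entropies:
  H(A) = 2.0000 bits
  H(B) = 0.7373 bits
  H(C) = 1.9497 bits

Ranking: A > C > B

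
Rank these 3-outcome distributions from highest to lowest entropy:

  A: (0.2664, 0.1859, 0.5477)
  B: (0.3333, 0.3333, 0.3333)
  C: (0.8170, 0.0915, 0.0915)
B > A > C

Key insight: Entropy is maximized by uniform distributions and minimized by concentrated distributions.

- Uniform distributions have maximum entropy log₂(3) = 1.5850 bits
- The more "peaked" or concentrated a distribution, the lower its entropy

Entropies:
  H(A) = 1.4353 bits
  H(B) = 1.5850 bits
  H(C) = 0.8696 bits

Ranking: B > A > C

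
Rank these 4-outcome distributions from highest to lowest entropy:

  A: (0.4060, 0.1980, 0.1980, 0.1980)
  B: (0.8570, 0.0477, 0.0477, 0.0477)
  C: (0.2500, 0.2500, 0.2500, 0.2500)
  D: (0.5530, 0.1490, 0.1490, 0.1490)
C > A > D > B

Key insight: Entropy is maximized by uniform distributions and minimized by concentrated distributions.

Entropies:
  H(A) = 1.9158 bits
  H(B) = 0.8187 bits
  H(C) = 2.0000 bits
  H(D) = 1.7004 bits

Ranking: C > A > D > B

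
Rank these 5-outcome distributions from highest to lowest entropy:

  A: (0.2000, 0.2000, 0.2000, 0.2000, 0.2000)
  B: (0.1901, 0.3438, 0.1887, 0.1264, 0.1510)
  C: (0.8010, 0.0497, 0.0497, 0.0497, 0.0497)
A > B > C

Key insight: Entropy is maximized by uniform distributions and minimized by concentrated distributions.

- Uniform distributions have maximum entropy log₂(5) = 2.3219 bits
- The more "peaked" or concentrated a distribution, the lower its entropy

Entropies:
  H(A) = 2.3219 bits
  H(B) = 2.2279 bits
  H(C) = 1.1179 bits

Ranking: A > B > C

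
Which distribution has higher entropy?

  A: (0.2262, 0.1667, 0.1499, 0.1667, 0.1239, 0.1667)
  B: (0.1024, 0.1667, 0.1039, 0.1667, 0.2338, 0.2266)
A

Both distributions are close to uniform, making this a harder comparison.

H(A) = 2.5612 bits
H(B) = 2.5132 bits

The distribution closer to uniform has higher entropy.
Answer: A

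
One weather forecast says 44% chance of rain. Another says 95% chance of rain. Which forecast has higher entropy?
44% forecast

Treat each forecast as a Bernoulli distribution. Binary entropy is maximized at p=0.5 and falls off symmetrically toward 0 or 1. The 44% forecast is closer to 50%, so it is more uncertain. H(44%) ≈ 0.990 bits, H(95%) ≈ 0.286 bits.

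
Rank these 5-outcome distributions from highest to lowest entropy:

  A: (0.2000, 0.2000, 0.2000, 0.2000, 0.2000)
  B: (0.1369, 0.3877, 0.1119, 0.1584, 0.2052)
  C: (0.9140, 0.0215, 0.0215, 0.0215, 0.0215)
A > B > C

Key insight: Entropy is maximized by uniform distributions and minimized by concentrated distributions.

- Uniform distributions have maximum entropy log₂(5) = 2.3219 bits
- The more "peaked" or concentrated a distribution, the lower its entropy

Entropies:
  H(A) = 2.3219 bits
  H(B) = 2.1662 bits
  H(C) = 0.5950 bits

Ranking: A > B > C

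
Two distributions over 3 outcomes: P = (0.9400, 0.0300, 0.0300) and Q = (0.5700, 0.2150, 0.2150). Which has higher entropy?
Q

P is highly concentrated on one outcome (94%), making it nearly deterministic. Q spreads its mass more evenly (max 57%). The more spread-out distribution has higher entropy: H(P) ≈ 0.387 bits, H(Q) ≈ 1.416 bits.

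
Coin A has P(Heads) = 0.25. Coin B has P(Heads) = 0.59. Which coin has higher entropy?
B

For binary distributions, entropy is maximized at p=0.5 and decreases as p moves toward 0 or 1.

H(A) = H(0.25) = 0.8113 bits
H(B) = H(0.59) = 0.9765 bits

Distribution B (p=0.59) is closer to uniform (p=0.5), so it has higher entropy.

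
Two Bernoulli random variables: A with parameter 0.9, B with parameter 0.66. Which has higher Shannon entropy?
B

For binary distributions, entropy is maximized at p=0.5 and decreases as p moves toward 0 or 1.

H(A) = H(0.9) = 0.4690 bits
H(B) = H(0.66) = 0.9248 bits

Distribution B (p=0.66) is closer to uniform (p=0.5), so it has higher entropy.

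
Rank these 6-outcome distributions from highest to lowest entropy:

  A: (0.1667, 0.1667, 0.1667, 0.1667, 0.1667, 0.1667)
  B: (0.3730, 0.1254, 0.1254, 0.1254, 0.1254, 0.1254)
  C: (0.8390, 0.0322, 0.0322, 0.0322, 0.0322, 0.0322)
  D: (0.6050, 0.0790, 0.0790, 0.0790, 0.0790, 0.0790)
A > B > D > C

Key insight: Entropy is maximized by uniform distributions and minimized by concentrated distributions.

Entropies:
  H(A) = 2.5850 bits
  H(B) = 2.4088 bits
  H(C) = 1.0105 bits
  H(D) = 1.8851 bits

Ranking: A > B > D > C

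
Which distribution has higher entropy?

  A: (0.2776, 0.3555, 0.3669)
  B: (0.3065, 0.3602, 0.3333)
B

Both distributions are close to uniform, making this a harder comparison.

H(A) = 1.5744 bits
H(B) = 1.5818 bits

The distribution closer to uniform has higher entropy.
Answer: B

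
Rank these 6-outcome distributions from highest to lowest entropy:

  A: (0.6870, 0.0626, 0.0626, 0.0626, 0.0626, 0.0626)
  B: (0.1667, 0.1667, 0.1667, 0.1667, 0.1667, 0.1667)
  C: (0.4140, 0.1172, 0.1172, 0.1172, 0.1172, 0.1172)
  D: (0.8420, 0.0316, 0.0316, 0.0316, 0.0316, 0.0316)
B > C > A > D

Key insight: Entropy is maximized by uniform distributions and minimized by concentrated distributions.

Entropies:
  H(A) = 1.6234 bits
  H(B) = 2.5850 bits
  H(C) = 2.3392 bits
  H(D) = 0.9964 bits

Ranking: B > C > A > D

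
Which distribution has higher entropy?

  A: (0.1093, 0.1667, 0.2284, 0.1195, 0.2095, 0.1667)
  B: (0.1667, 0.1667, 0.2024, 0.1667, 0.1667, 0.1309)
B

Both distributions are close to uniform, making this a harder comparison.

H(A) = 2.5359 bits
H(B) = 2.5738 bits

The distribution closer to uniform has higher entropy.
Answer: B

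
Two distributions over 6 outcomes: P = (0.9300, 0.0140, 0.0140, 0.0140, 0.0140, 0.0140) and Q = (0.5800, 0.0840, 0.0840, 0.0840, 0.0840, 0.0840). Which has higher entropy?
Q

P is highly concentrated on one outcome (93%), making it nearly deterministic. Q spreads its mass more evenly (max 58%). The more spread-out distribution has higher entropy: H(P) ≈ 0.528 bits, H(Q) ≈ 1.957 bits.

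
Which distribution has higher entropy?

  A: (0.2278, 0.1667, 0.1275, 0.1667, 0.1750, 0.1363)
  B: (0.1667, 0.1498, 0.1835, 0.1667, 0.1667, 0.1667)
B

Both distributions are close to uniform, making this a harder comparison.

H(A) = 2.5587 bits
H(B) = 2.5825 bits

The distribution closer to uniform has higher entropy.
Answer: B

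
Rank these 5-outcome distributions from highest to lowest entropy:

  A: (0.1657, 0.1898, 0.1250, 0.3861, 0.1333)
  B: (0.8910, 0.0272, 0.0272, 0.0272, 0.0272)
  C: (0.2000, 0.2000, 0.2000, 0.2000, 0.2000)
C > A > B

Key insight: Entropy is maximized by uniform distributions and minimized by concentrated distributions.

- Uniform distributions have maximum entropy log₂(5) = 2.3219 bits
- The more "peaked" or concentrated a distribution, the lower its entropy

Entropies:
  H(A) = 2.1774 bits
  H(B) = 0.7149 bits
  H(C) = 2.3219 bits

Ranking: C > A > B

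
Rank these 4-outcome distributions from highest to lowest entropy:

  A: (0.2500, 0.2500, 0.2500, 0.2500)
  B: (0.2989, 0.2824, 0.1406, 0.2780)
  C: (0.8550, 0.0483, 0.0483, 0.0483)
A > B > C

Key insight: Entropy is maximized by uniform distributions and minimized by concentrated distributions.

- Uniform distributions have maximum entropy log₂(4) = 2.0000 bits
- The more "peaked" or concentrated a distribution, the lower its entropy

Entropies:
  H(A) = 2.0000 bits
  H(B) = 1.9474 bits
  H(C) = 0.8270 bits

Ranking: A > B > C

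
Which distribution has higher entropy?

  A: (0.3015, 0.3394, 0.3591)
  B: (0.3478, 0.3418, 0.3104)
B

Both distributions are close to uniform, making this a harder comparison.

H(A) = 1.5812 bits
H(B) = 1.5832 bits

The distribution closer to uniform has higher entropy.
Answer: B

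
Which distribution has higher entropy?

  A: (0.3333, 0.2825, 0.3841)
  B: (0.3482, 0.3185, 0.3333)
B

Both distributions are close to uniform, making this a harder comparison.

H(A) = 1.5738 bits
H(B) = 1.5840 bits

The distribution closer to uniform has higher entropy.
Answer: B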